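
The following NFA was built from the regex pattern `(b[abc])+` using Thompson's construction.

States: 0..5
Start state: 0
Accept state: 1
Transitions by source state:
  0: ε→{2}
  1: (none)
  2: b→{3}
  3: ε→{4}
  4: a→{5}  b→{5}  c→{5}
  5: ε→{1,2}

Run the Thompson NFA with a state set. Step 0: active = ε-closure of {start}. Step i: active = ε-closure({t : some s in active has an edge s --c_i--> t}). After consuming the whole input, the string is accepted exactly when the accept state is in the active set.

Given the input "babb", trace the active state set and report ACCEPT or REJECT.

Answer: ACCEPT

Derivation:
S₀ = ε-closure({0}) = {0,2}
'b' @ 1: {3,4}
'a' @ 2: {1,2,5}  (accept∈set)
'b' @ 3: {3,4}
'b' @ 4: {1,2,5}  (accept∈set)
after full input: {1,2,5}  (accept=1 in)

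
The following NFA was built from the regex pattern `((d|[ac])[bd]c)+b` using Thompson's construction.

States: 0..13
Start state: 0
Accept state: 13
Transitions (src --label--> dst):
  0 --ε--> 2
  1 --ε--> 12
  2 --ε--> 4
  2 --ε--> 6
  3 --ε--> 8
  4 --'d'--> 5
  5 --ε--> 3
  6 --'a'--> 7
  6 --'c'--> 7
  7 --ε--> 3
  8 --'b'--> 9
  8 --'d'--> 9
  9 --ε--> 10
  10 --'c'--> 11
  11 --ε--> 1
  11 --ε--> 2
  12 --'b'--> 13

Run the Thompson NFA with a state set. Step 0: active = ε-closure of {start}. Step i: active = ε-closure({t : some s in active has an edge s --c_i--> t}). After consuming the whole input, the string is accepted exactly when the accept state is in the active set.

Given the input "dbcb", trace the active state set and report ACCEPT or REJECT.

initial (ε-close {0}): {0,2,4,6}
'd' @ 1: {3,5,8}
'b' @ 2: {9,10}
'c' @ 3: {1,2,4,6,11,12}
'b' @ 4: {13}  ✓accept
end set {13} — state 13 in

Answer: ACCEPT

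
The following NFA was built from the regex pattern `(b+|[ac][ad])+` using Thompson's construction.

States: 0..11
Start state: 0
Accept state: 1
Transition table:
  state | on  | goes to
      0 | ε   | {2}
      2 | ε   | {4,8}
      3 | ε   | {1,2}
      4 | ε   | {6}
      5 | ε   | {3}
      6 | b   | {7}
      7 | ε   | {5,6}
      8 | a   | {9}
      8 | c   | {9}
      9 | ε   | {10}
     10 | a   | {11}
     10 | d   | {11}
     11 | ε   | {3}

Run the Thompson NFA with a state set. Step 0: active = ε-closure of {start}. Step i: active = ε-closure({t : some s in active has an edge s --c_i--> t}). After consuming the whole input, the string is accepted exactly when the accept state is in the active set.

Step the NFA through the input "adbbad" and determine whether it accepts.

initial (ε-close {0}): {0,2,4,6,8}
'a' @ 1: {9,10}
'd' @ 2: {1,2,3,4,6,8,11}  ✓accept
'b' @ 3: {1,2,3,4,5,6,7,8}  ✓accept
'b' @ 4: {1,2,3,4,5,6,7,8}  ✓accept
'a' @ 5: {9,10}
'd' @ 6: {1,2,3,4,6,8,11}  ✓accept
end set {1,2,3,4,6,8,11} — state 1 in

Answer: ACCEPT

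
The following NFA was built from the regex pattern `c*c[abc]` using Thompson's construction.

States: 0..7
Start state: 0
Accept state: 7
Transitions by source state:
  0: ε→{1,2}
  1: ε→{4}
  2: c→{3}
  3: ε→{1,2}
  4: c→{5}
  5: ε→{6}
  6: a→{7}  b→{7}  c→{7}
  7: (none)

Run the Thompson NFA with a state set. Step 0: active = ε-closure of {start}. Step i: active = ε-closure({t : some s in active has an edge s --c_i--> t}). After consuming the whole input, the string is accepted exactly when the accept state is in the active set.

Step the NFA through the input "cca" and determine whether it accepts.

Answer: ACCEPT

Trace:
S₀ = ε-closure({0}) = {0,1,2,4}
'c' @ 1: {1,2,3,4,5,6}
'c' @ 2: {1,2,3,4,5,6,7}  (accept∈set)
'a' @ 3: {7}  (accept∈set)
end set {7} — state 7 in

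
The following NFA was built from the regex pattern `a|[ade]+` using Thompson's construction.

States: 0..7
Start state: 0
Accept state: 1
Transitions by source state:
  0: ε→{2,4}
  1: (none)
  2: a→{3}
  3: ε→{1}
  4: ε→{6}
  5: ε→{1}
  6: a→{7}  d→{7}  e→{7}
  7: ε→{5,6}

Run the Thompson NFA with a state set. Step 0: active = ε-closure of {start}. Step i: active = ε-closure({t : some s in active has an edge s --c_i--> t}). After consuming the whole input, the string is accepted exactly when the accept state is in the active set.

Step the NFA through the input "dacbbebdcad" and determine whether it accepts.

Answer: REJECT

Trace:
start: ε-closure({0}) = {0,2,4,6}
'd' @ 1: {1,5,6,7}  ✓accept
'a' @ 2: {1,5,6,7}  ✓accept
'c' @ 3: {}  — state set empty
rest 'bbebdcad' ignored (set empty)
end set {} — state 1 not in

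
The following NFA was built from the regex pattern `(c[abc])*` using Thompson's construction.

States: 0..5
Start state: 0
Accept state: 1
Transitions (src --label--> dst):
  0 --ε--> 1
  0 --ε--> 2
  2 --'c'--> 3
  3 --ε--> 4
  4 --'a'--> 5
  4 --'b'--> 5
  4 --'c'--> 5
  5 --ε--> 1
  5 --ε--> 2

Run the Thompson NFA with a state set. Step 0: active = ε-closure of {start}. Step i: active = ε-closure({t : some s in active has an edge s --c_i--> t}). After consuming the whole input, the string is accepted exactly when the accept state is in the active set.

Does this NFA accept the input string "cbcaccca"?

Answer: ACCEPT

Steps:
start: ε-closure({0}) = {0,1,2}
'c' @ 1: {3,4}
'b' @ 2: {1,2,5}  [accepting]
'c' @ 3: {3,4}
'a' @ 4: {1,2,5}  [accepting]
'c' @ 5: {3,4}
'c' @ 6: {1,2,5}  [accepting]
'c' @ 7: {3,4}
'a' @ 8: {1,2,5}  [accepting]
final: {1,2,5}; accept 1 in set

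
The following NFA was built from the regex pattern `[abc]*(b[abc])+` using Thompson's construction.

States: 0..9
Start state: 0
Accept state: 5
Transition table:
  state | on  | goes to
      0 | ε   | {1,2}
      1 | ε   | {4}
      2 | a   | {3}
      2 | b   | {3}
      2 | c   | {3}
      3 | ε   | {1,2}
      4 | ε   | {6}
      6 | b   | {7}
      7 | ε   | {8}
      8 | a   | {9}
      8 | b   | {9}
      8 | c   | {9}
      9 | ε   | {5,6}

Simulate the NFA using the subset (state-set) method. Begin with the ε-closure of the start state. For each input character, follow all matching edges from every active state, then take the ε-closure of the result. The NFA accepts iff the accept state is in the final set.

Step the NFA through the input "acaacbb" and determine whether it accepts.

Answer: ACCEPT

Trace:
start: ε-closure({0}) = {0,1,2,4,6}
'a' @ 1: {1,2,3,4,6}
'c' @ 2: {1,2,3,4,6}
'a' @ 3: {1,2,3,4,6}
'a' @ 4: {1,2,3,4,6}
'c' @ 5: {1,2,3,4,6}
'b' @ 6: {1,2,3,4,6,7,8}
'b' @ 7: {1,2,3,4,5,6,7,8,9}  (accept∈set)
end set {1,2,3,4,5,6,7,8,9} — state 5 in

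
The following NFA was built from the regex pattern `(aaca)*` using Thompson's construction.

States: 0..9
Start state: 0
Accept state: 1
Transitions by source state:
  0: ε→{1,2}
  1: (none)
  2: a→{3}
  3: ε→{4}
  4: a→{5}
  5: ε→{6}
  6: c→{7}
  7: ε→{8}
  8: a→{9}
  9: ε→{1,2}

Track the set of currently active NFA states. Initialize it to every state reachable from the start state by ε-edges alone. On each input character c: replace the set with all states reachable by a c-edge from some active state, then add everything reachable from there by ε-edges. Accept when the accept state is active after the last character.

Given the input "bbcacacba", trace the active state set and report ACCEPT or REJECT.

Answer: REJECT

Trace:
start: ε-closure({0}) = {0,1,2}
'b' @ 1: {}  — no active states
rest 'bcacacba' ignored (set empty)
final: {}; accept 1 not in set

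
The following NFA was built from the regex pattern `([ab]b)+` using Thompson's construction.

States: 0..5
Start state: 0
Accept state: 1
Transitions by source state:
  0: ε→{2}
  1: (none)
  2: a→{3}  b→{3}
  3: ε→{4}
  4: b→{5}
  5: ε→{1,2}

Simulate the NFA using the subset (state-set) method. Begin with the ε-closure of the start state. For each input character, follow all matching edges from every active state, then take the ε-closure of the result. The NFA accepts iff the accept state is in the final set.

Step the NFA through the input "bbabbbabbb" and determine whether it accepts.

initial (ε-close {0}): {0,2}
'b' @ 1: {3,4}
'b' @ 2: {1,2,5}  [accepting]
'a' @ 3: {3,4}
'b' @ 4: {1,2,5}  [accepting]
'b' @ 5: {3,4}
'b' @ 6: {1,2,5}  [accepting]
'a' @ 7: {3,4}
'b' @ 8: {1,2,5}  [accepting]
'b' @ 9: {3,4}
'b' @ 10: {1,2,5}  [accepting]
end set {1,2,5} — state 1 in

Answer: ACCEPT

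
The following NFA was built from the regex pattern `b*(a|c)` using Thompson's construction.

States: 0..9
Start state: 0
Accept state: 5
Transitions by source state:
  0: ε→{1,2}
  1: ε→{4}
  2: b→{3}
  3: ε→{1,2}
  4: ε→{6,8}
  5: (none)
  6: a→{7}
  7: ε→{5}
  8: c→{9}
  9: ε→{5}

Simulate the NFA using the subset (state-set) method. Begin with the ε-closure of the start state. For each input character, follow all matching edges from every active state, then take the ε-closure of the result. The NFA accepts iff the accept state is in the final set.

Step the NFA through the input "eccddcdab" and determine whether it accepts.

S₀ = ε-closure({0}) = {0,1,2,4,6,8}
'e' @ 1: {}  — state set empty
rest 'ccddcdab' ignored (set empty)
after full input: {}  (accept=5 not in)

Answer: REJECT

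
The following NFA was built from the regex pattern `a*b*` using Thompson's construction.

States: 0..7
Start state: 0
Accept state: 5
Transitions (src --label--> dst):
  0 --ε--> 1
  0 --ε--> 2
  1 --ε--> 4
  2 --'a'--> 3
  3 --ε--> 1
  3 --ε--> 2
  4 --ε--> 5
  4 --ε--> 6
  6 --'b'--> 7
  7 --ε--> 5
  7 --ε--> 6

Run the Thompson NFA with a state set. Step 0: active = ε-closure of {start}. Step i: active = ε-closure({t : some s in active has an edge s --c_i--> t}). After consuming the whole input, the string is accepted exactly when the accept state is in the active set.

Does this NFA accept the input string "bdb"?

start: ε-closure({0}) = {0,1,2,4,5,6}
'b' @ 1: {5,6,7}  ✓accept
'd' @ 2: {}  — state set empty
rest 'b' ignored (set empty)
final: {}; accept 5 not in set

Answer: REJECT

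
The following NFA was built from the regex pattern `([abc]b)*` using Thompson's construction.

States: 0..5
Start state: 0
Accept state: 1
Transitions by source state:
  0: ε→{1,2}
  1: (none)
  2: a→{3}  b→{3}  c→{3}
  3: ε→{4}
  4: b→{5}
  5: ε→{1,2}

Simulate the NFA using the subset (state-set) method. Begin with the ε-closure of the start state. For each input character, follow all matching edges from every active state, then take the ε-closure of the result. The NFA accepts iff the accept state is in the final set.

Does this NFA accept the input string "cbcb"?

start: ε-closure({0}) = {0,1,2}
'c' @ 1: {3,4}
'b' @ 2: {1,2,5}  ✓accept
'c' @ 3: {3,4}
'b' @ 4: {1,2,5}  ✓accept
final: {1,2,5}; accept 1 in set

Answer: ACCEPT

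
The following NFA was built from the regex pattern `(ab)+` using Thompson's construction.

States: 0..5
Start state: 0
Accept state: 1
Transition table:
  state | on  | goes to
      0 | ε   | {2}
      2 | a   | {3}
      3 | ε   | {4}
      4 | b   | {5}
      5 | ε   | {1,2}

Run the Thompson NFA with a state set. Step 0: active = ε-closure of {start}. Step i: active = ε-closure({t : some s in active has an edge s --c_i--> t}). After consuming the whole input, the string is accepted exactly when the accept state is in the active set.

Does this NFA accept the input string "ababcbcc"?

Answer: REJECT

Derivation:
start: ε-closure({0}) = {0,2}
'a' @ 1: {3,4}
'b' @ 2: {1,2,5}  (accept∈set)
'a' @ 3: {3,4}
'b' @ 4: {1,2,5}  (accept∈set)
'c' @ 5: {}  — dead — no transitions
rest 'bcc' ignored (set empty)
final: {}; accept 1 not in set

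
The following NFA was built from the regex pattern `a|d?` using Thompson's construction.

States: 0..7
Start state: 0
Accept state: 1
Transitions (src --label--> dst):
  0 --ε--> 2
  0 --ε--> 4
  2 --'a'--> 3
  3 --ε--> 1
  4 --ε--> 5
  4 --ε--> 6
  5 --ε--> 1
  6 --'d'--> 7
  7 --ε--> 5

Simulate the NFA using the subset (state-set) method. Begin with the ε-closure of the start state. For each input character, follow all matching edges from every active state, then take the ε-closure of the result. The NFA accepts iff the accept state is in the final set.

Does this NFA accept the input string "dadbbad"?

Answer: REJECT

Steps:
start: ε-closure({0}) = {0,1,2,4,5,6}
'd' @ 1: {1,5,7}  (accept∈set)
'a' @ 2: {}  — no active states
rest 'dbbad' ignored (set empty)
end set {} — state 1 not in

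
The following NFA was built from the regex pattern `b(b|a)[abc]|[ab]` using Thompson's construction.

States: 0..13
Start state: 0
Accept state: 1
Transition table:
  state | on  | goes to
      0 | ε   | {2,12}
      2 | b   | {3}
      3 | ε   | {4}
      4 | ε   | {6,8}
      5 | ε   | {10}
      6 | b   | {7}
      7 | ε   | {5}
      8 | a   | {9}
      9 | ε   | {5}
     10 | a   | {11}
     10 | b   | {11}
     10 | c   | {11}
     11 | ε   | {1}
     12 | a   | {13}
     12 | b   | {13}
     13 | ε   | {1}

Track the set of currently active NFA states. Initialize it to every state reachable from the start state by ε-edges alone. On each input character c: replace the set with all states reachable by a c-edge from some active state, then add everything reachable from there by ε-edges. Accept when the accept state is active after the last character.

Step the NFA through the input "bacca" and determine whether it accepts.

Answer: REJECT

Steps:
start: ε-closure({0}) = {0,2,12}
'b' @ 1: {1,3,4,6,8,13}  (accept∈set)
'a' @ 2: {5,9,10}
'c' @ 3: {1,11}  (accept∈set)
'c' @ 4: {}  — no active states
rest 'a' ignored (set empty)
after full input: {}  (accept=1 not in)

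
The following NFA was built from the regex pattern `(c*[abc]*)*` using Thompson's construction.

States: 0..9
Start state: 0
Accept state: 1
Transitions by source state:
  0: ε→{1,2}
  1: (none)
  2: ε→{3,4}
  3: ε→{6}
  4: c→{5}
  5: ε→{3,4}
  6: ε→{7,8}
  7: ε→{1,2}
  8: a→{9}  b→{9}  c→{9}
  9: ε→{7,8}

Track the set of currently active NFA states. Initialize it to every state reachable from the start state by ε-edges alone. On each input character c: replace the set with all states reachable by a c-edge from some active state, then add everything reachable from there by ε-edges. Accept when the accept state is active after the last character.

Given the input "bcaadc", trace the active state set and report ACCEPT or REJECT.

S₀ = ε-closure({0}) = {0,1,2,3,4,6,7,8}
'b' @ 1: {1,2,3,4,6,7,8,9}  [accepting]
'c' @ 2: {1,2,3,4,5,6,7,8,9}  [accepting]
'a' @ 3: {1,2,3,4,6,7,8,9}  [accepting]
'a' @ 4: {1,2,3,4,6,7,8,9}  [accepting]
'd' @ 5: {}  — dead — no transitions
rest 'c' ignored (set empty)
final: {}; accept 1 not in set

Answer: REJECT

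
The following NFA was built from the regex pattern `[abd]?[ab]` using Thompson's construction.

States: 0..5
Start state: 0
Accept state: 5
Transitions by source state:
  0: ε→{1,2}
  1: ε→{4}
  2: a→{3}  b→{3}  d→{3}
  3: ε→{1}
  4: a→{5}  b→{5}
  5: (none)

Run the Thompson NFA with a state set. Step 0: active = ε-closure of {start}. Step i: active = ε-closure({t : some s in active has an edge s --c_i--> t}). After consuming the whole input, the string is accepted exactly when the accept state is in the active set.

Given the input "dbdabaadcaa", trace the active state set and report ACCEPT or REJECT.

Answer: REJECT

Derivation:
S₀ = ε-closure({0}) = {0,1,2,4}
'd' @ 1: {1,3,4}
'b' @ 2: {5}  (accept∈set)
'd' @ 3: {}  — state set empty
rest 'abaadcaa' ignored (set empty)
end set {} — state 5 not in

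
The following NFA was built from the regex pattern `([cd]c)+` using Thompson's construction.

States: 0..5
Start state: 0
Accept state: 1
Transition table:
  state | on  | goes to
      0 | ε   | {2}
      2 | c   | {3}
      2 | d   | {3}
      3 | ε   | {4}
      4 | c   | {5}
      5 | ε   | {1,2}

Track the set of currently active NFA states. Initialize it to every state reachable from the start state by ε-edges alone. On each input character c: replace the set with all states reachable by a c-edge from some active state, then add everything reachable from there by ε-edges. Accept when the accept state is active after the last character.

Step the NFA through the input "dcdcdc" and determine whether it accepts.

initial (ε-close {0}): {0,2}
'd' @ 1: {3,4}
'c' @ 2: {1,2,5}  [accepting]
'd' @ 3: {3,4}
'c' @ 4: {1,2,5}  [accepting]
'd' @ 5: {3,4}
'c' @ 6: {1,2,5}  [accepting]
final: {1,2,5}; accept 1 in set

Answer: ACCEPT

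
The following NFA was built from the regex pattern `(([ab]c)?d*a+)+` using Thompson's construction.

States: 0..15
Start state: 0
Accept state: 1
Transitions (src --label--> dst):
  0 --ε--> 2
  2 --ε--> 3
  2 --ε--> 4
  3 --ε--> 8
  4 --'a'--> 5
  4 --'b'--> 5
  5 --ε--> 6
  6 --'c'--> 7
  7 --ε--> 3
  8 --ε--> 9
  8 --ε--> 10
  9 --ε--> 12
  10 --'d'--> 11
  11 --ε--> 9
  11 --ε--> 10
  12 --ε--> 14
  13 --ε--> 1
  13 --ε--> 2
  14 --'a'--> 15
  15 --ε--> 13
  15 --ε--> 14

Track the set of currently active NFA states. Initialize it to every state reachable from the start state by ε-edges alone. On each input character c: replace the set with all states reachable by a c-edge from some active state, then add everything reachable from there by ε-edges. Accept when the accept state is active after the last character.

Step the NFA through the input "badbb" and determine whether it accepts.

start: ε-closure({0}) = {0,2,3,4,8,9,10,12,14}
'b' @ 1: {5,6}
'a' @ 2: {}  — state set empty
rest 'dbb' ignored (set empty)
final: {}; accept 1 not in set

Answer: REJECT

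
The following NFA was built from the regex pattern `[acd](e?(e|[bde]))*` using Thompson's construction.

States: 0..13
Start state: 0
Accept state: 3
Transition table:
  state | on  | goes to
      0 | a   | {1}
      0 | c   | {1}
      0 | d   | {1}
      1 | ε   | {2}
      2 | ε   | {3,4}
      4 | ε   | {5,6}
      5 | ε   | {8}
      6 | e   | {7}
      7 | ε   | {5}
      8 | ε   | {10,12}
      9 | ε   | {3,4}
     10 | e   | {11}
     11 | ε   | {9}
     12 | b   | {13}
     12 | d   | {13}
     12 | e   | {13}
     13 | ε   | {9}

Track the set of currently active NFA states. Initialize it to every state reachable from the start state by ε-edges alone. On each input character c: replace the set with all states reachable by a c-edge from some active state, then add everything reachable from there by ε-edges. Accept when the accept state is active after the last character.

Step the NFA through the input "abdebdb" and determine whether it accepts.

start: ε-closure({0}) = {0}
'a' @ 1: {1,2,3,4,5,6,8,10,12}  [accepting]
'b' @ 2: {3,4,5,6,8,9,10,12,13}  [accepting]
'd' @ 3: {3,4,5,6,8,9,10,12,13}  [accepting]
'e' @ 4: {3,4,5,6,7,8,9,10,11,12,13}  [accepting]
'b' @ 5: {3,4,5,6,8,9,10,12,13}  [accepting]
'd' @ 6: {3,4,5,6,8,9,10,12,13}  [accepting]
'b' @ 7: {3,4,5,6,8,9,10,12,13}  [accepting]
final: {3,4,5,6,8,9,10,12,13}; accept 3 in set

Answer: ACCEPT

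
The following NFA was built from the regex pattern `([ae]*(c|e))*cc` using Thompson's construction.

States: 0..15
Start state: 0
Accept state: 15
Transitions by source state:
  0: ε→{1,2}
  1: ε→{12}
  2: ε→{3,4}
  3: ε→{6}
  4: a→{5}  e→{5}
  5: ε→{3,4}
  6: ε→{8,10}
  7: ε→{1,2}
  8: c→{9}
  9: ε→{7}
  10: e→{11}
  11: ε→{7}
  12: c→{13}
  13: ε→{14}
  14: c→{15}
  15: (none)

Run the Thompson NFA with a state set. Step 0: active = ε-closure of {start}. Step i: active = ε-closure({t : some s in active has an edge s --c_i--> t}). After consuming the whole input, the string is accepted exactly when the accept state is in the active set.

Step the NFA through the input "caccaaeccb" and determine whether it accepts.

S₀ = ε-closure({0}) = {0,1,2,3,4,6,8,10,12}
'c' @ 1: {1,2,3,4,6,7,8,9,10,12,13,14}
'a' @ 2: {3,4,5,6,8,10}
'c' @ 3: {1,2,3,4,6,7,8,9,10,12}
'c' @ 4: {1,2,3,4,6,7,8,9,10,12,13,14}
'a' @ 5: {3,4,5,6,8,10}
'a' @ 6: {3,4,5,6,8,10}
'e' @ 7: {1,2,3,4,5,6,7,8,10,11,12}
'c' @ 8: {1,2,3,4,6,7,8,9,10,12,13,14}
'c' @ 9: {1,2,3,4,6,7,8,9,10,12,13,14,15}  [accepting]
'b' @ 10: {}  — no active states
final: {}; accept 15 not in set

Answer: REJECT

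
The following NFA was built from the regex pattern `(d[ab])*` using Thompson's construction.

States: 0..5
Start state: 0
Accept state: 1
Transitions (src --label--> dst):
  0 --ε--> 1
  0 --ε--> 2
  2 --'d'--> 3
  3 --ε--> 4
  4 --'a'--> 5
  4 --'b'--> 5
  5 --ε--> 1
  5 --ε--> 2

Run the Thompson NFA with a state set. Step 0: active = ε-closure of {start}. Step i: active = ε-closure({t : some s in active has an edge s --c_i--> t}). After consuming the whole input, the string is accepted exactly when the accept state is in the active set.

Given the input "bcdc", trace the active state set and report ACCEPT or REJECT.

initial (ε-close {0}): {0,1,2}
'b' @ 1: {}  — state set empty
rest 'cdc' ignored (set empty)
final: {}; accept 1 not in set

Answer: REJECT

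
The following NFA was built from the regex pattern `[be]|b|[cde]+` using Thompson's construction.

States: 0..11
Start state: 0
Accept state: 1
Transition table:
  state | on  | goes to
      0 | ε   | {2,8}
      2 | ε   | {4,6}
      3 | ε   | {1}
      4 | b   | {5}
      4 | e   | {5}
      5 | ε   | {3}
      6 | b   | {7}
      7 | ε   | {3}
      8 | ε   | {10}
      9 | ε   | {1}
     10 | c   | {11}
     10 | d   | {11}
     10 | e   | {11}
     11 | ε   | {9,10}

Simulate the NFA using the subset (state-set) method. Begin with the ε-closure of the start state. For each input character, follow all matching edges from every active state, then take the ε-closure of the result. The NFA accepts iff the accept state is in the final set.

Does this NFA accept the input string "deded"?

Answer: ACCEPT

Derivation:
initial (ε-close {0}): {0,2,4,6,8,10}
'd' @ 1: {1,9,10,11}  (accept∈set)
'e' @ 2: {1,9,10,11}  (accept∈set)
'd' @ 3: {1,9,10,11}  (accept∈set)
'e' @ 4: {1,9,10,11}  (accept∈set)
'd' @ 5: {1,9,10,11}  (accept∈set)
final: {1,9,10,11}; accept 1 in set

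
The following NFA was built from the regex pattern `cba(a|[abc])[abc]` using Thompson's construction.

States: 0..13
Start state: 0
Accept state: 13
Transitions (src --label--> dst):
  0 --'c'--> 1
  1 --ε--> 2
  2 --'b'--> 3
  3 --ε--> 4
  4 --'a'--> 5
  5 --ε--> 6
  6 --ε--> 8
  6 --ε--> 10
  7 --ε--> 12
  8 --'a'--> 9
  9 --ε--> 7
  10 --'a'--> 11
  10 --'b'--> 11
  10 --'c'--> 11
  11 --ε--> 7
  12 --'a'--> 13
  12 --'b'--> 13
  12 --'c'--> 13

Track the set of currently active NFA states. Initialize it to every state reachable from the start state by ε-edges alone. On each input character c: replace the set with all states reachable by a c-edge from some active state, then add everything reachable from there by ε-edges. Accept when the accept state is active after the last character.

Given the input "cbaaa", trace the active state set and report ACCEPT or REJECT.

Answer: ACCEPT

Trace:
start: ε-closure({0}) = {0}
'c' @ 1: {1,2}
'b' @ 2: {3,4}
'a' @ 3: {5,6,8,10}
'a' @ 4: {7,9,11,12}
'a' @ 5: {13}  (accept∈set)
after full input: {13}  (accept=13 in)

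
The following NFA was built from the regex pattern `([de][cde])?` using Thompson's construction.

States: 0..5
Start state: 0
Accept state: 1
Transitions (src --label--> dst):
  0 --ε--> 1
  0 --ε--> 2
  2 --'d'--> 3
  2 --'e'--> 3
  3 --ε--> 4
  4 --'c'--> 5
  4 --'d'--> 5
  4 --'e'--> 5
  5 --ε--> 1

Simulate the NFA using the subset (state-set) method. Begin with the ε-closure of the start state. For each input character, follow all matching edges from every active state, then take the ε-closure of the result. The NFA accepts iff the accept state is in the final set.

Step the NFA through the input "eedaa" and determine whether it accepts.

Answer: REJECT

Trace:
initial (ε-close {0}): {0,1,2}
'e' @ 1: {3,4}
'e' @ 2: {1,5}  (accept∈set)
'd' @ 3: {}  — no active states
rest 'aa' ignored (set empty)
final: {}; accept 1 not in set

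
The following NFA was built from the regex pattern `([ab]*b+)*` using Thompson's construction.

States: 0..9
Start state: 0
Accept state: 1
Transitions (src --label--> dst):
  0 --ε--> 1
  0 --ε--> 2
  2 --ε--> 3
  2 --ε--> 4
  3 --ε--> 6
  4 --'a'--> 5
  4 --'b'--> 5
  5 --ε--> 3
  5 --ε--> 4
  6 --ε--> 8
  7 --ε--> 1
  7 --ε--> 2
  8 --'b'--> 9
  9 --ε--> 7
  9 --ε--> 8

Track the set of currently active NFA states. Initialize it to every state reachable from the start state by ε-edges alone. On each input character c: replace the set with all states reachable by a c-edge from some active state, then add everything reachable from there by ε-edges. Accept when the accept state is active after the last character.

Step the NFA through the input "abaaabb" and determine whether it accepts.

Answer: ACCEPT

Derivation:
initial (ε-close {0}): {0,1,2,3,4,6,8}
'a' @ 1: {3,4,5,6,8}
'b' @ 2: {1,2,3,4,5,6,7,8,9}  (accept∈set)
'a' @ 3: {3,4,5,6,8}
'a' @ 4: {3,4,5,6,8}
'a' @ 5: {3,4,5,6,8}
'b' @ 6: {1,2,3,4,5,6,7,8,9}  (accept∈set)
'b' @ 7: {1,2,3,4,5,6,7,8,9}  (accept∈set)
final: {1,2,3,4,5,6,7,8,9}; accept 1 in set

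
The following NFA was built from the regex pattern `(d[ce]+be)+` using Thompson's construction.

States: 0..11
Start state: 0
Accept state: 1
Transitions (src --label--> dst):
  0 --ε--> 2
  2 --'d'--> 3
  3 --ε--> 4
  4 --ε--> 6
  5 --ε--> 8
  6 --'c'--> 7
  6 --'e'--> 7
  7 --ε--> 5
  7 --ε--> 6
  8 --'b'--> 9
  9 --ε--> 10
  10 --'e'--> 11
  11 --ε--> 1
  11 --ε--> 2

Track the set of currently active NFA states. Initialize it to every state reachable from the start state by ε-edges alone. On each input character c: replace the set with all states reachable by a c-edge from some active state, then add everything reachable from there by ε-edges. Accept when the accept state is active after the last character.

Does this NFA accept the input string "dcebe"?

Answer: ACCEPT

Steps:
initial (ε-close {0}): {0,2}
'd' @ 1: {3,4,6}
'c' @ 2: {5,6,7,8}
'e' @ 3: {5,6,7,8}
'b' @ 4: {9,10}
'e' @ 5: {1,2,11}  [accepting]
end set {1,2,11} — state 1 in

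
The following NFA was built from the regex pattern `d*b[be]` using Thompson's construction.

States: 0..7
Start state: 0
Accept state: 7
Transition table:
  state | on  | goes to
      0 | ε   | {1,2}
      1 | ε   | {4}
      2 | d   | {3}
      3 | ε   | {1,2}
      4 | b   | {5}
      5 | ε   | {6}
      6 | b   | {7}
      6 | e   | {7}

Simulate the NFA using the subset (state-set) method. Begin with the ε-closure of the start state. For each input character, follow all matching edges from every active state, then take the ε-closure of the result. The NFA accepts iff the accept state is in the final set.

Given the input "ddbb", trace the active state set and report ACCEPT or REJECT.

Answer: ACCEPT

Trace:
S₀ = ε-closure({0}) = {0,1,2,4}
'd' @ 1: {1,2,3,4}
'd' @ 2: {1,2,3,4}
'b' @ 3: {5,6}
'b' @ 4: {7}  [accepting]
after full input: {7}  (accept=7 in)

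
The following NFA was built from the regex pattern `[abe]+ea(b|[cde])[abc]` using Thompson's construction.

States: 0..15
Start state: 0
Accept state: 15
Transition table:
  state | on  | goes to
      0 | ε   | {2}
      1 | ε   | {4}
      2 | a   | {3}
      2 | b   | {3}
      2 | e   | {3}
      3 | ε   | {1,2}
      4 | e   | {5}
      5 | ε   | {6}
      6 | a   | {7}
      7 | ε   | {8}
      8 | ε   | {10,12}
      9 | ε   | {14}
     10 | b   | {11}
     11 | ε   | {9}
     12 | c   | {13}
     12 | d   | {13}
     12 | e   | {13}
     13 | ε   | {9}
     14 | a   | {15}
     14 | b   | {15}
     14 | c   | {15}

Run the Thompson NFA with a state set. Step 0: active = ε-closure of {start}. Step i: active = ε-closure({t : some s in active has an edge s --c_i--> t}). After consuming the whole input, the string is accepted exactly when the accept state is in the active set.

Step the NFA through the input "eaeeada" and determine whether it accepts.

start: ε-closure({0}) = {0,2}
'e' @ 1: {1,2,3,4}
'a' @ 2: {1,2,3,4}
'e' @ 3: {1,2,3,4,5,6}
'e' @ 4: {1,2,3,4,5,6}
'a' @ 5: {1,2,3,4,7,8,10,12}
'd' @ 6: {9,13,14}
'a' @ 7: {15}  [accepting]
final: {15}; accept 15 in set

Answer: ACCEPT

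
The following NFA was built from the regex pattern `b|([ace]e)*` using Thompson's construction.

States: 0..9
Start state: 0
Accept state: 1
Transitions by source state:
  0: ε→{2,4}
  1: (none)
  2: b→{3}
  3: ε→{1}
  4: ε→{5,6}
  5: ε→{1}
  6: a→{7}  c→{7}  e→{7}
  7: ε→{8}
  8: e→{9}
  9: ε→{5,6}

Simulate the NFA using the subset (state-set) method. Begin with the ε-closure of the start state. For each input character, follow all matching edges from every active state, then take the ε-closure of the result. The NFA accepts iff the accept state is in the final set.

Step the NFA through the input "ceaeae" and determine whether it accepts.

start: ε-closure({0}) = {0,1,2,4,5,6}
'c' @ 1: {7,8}
'e' @ 2: {1,5,6,9}  ✓accept
'a' @ 3: {7,8}
'e' @ 4: {1,5,6,9}  ✓accept
'a' @ 5: {7,8}
'e' @ 6: {1,5,6,9}  ✓accept
end set {1,5,6,9} — state 1 in

Answer: ACCEPT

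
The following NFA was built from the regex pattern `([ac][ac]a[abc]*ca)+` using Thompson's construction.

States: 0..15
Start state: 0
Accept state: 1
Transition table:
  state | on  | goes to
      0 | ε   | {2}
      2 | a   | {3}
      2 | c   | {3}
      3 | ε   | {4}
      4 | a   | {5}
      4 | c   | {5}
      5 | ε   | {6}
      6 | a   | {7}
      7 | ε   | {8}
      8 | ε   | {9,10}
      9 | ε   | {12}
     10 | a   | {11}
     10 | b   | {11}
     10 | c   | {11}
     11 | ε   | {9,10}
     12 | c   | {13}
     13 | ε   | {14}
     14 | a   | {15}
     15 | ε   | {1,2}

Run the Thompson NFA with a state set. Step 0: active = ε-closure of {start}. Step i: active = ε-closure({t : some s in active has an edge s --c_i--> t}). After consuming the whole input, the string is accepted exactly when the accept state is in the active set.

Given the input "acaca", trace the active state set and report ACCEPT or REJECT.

initial (ε-close {0}): {0,2}
'a' @ 1: {3,4}
'c' @ 2: {5,6}
'a' @ 3: {7,8,9,10,12}
'c' @ 4: {9,10,11,12,13,14}
'a' @ 5: {1,2,9,10,11,12,15}  (accept∈set)
after full input: {1,2,9,10,11,12,15}  (accept=1 in)

Answer: ACCEPT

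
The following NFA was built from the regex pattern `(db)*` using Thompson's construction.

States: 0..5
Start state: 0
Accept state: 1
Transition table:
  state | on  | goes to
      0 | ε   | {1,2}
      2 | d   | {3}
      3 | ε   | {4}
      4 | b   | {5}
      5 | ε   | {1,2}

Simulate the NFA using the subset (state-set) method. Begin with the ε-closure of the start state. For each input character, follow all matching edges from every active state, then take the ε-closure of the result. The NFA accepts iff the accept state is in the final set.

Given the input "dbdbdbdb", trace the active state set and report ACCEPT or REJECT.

Answer: ACCEPT

Steps:
start: ε-closure({0}) = {0,1,2}
'd' @ 1: {3,4}
'b' @ 2: {1,2,5}  [accepting]
'd' @ 3: {3,4}
'b' @ 4: {1,2,5}  [accepting]
'd' @ 5: {3,4}
'b' @ 6: {1,2,5}  [accepting]
'd' @ 7: {3,4}
'b' @ 8: {1,2,5}  [accepting]
final: {1,2,5}; accept 1 in set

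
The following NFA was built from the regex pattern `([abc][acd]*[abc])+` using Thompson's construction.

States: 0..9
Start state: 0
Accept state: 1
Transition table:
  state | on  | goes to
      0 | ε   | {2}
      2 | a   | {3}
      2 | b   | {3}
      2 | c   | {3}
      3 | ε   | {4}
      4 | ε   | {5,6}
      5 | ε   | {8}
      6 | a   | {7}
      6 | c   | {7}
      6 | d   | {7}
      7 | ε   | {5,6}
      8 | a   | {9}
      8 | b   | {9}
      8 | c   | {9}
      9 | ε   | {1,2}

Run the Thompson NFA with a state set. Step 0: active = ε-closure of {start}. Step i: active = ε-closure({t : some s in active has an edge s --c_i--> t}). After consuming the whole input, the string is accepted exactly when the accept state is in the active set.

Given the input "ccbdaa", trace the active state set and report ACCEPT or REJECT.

S₀ = ε-closure({0}) = {0,2}
'c' @ 1: {3,4,5,6,8}
'c' @ 2: {1,2,5,6,7,8,9}  ✓accept
'b' @ 3: {1,2,3,4,5,6,8,9}  ✓accept
'd' @ 4: {5,6,7,8}
'a' @ 5: {1,2,5,6,7,8,9}  ✓accept
'a' @ 6: {1,2,3,4,5,6,7,8,9}  ✓accept
after full input: {1,2,3,4,5,6,7,8,9}  (accept=1 in)

Answer: ACCEPT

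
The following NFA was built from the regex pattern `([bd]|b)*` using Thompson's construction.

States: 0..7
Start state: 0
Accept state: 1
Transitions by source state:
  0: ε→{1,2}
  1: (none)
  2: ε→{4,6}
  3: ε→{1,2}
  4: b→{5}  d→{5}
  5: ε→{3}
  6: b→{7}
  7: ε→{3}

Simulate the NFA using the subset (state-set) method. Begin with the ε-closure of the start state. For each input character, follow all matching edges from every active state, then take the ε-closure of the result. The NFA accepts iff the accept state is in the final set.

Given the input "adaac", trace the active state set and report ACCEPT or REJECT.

initial (ε-close {0}): {0,1,2,4,6}
'a' @ 1: {}  — state set empty
rest 'daac' ignored (set empty)
end set {} — state 1 not in

Answer: REJECT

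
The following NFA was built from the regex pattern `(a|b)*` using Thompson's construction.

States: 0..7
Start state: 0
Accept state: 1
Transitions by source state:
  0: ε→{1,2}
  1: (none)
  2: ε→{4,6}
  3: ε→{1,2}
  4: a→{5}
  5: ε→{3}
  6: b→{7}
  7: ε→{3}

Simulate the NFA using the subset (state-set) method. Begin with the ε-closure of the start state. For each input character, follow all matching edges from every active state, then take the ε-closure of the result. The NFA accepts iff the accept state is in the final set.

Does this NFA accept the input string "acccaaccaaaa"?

initial (ε-close {0}): {0,1,2,4,6}
'a' @ 1: {1,2,3,4,5,6}  (accept∈set)
'c' @ 2: {}  — state set empty
rest 'ccaaccaaaa' ignored (set empty)
end set {} — state 1 not in

Answer: REJECT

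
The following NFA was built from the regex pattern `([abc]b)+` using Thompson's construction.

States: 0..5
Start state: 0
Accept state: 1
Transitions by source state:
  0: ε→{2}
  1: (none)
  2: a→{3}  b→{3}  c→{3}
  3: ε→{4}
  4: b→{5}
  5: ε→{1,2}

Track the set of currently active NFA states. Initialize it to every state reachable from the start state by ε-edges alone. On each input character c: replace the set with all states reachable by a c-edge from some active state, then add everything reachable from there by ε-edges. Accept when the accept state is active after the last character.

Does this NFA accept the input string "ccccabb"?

Answer: REJECT

Steps:
S₀ = ε-closure({0}) = {0,2}
'c' @ 1: {3,4}
'c' @ 2: {}  — state set empty
rest 'ccabb' ignored (set empty)
end set {} — state 1 not in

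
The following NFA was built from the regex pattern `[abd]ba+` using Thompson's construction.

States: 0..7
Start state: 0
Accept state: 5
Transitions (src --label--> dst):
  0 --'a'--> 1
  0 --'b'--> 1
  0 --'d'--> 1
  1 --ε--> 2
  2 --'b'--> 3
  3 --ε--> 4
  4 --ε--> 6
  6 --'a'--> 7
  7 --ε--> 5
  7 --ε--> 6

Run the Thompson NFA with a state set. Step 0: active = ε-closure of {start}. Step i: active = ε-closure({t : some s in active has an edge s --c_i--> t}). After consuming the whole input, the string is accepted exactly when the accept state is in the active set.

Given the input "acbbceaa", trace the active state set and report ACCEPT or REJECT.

Answer: REJECT

Derivation:
start: ε-closure({0}) = {0}
'a' @ 1: {1,2}
'c' @ 2: {}  — no active states
rest 'bbceaa' ignored (set empty)
final: {}; accept 5 not in set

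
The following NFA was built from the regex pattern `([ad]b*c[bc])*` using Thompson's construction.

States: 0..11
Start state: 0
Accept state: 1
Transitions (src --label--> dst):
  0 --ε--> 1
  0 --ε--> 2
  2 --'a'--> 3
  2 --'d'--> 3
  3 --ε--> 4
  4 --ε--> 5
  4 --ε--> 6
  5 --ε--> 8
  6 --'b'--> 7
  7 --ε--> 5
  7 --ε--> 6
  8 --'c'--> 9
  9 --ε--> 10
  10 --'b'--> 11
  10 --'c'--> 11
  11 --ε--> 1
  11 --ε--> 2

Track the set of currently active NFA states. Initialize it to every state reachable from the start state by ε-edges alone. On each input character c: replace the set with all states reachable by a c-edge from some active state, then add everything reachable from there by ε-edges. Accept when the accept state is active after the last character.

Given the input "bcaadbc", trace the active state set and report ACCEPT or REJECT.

Answer: REJECT

Derivation:
initial (ε-close {0}): {0,1,2}
'b' @ 1: {}  — state set empty
rest 'caadbc' ignored (set empty)
end set {} — state 1 not in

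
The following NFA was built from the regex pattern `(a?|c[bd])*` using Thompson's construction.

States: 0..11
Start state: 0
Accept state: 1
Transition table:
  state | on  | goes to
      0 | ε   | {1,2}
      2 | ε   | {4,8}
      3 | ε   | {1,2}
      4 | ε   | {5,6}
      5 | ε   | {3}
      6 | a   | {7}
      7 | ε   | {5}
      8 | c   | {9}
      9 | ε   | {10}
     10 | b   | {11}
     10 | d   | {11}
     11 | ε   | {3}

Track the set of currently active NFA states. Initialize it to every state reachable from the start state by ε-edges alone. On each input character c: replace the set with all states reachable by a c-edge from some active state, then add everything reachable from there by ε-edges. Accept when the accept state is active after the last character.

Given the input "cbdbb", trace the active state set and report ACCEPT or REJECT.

Answer: REJECT

Derivation:
initial (ε-close {0}): {0,1,2,3,4,5,6,8}
'c' @ 1: {9,10}
'b' @ 2: {1,2,3,4,5,6,8,11}  [accepting]
'd' @ 3: {}  — state set empty
rest 'bb' ignored (set empty)
final: {}; accept 1 not in set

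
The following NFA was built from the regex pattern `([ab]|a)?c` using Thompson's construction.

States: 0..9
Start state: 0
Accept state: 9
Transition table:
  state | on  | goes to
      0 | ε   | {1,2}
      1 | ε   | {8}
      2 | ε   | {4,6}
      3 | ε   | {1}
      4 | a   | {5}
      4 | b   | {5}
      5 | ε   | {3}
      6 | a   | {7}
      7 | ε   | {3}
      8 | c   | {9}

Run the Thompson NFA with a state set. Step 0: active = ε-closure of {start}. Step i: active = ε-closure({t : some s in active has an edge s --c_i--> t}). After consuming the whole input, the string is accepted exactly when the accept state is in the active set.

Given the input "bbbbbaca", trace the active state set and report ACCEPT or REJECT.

Answer: REJECT

Steps:
start: ε-closure({0}) = {0,1,2,4,6,8}
'b' @ 1: {1,3,5,8}
'b' @ 2: {}  — dead — no transitions
rest 'bbbaca' ignored (set empty)
end set {} — state 9 not in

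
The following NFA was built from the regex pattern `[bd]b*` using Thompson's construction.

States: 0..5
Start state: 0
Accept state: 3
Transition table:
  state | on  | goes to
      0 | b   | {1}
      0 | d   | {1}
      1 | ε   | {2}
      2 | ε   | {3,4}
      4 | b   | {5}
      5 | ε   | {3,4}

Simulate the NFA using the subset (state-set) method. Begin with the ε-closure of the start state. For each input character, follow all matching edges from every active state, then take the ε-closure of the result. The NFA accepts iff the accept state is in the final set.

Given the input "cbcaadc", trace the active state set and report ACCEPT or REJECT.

Answer: REJECT

Derivation:
start: ε-closure({0}) = {0}
'c' @ 1: {}  — state set empty
rest 'bcaadc' ignored (set empty)
after full input: {}  (accept=3 not in)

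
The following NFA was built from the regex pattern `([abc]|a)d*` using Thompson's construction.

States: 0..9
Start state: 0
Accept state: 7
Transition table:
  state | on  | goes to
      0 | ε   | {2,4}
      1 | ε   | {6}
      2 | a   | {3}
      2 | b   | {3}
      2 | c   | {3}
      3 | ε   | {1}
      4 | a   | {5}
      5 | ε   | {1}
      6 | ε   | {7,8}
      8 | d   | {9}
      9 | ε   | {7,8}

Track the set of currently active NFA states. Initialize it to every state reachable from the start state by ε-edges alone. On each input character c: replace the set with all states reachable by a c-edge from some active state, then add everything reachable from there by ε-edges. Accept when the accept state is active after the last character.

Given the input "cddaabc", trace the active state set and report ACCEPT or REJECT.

start: ε-closure({0}) = {0,2,4}
'c' @ 1: {1,3,6,7,8}  (accept∈set)
'd' @ 2: {7,8,9}  (accept∈set)
'd' @ 3: {7,8,9}  (accept∈set)
'a' @ 4: {}  — dead — no transitions
rest 'abc' ignored (set empty)
end set {} — state 7 not in

Answer: REJECT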